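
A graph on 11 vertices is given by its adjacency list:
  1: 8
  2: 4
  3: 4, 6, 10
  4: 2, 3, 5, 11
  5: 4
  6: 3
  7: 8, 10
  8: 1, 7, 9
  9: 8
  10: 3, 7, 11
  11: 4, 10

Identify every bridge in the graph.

1-8, 10-7, 2-4, 3-6, 4-5, 7-8, 8-9

The edges on the cycle 3-10-11-4-3 are not bridges since each lies on that cycle.
But removing 4-5 disconnects 4 from 5; removing 10-7 disconnects 10 from 7; removing 3-6 disconnects 3 from 6; removing 8-9 disconnects 8 from 9 — these are bridges.
In total 7 edges are bridges.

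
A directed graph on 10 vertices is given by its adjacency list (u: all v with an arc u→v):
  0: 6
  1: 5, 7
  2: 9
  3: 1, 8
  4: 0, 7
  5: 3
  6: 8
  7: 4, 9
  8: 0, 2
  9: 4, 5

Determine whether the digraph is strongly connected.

From 0 we can reach every vertex (0, 1, 2, 3, 4, 5, 6, 7, 8, 9), and every vertex can reach 0 (0, 1, 2, 3, 4, 5, 6, 7, 8, 9). So the whole graph is one strongly connected component.

Yes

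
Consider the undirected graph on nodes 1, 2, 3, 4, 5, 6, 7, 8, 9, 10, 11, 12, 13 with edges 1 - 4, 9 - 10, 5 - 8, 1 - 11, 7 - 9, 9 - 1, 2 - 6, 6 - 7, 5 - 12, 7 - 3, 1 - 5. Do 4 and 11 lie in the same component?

Yes

From 4 we can reach 1, 2, 3, 4, 5, 6, 7, 8, 9, 10, 11, 12, which includes 11.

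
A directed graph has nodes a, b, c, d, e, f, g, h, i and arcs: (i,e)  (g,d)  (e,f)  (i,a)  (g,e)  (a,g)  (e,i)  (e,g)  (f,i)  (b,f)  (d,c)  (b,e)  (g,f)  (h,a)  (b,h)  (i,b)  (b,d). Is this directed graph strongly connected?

There is no directed path from d to h, so the graph is not strongly connected.

No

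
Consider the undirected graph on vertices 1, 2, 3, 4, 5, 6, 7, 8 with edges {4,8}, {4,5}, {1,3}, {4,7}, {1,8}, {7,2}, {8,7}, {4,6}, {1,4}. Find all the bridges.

1-3, 2-7, 4-5, 4-6

The edges on the cycle 1-4-7-8-1 are not bridges since each lies on that cycle.
But removing 6 - 4 disconnects 6 from 4; removing 3 - 1 disconnects 3 from 1; removing 4 - 5 disconnects 4 from 5; removing 2 - 7 disconnects 2 from 7 — these are bridges.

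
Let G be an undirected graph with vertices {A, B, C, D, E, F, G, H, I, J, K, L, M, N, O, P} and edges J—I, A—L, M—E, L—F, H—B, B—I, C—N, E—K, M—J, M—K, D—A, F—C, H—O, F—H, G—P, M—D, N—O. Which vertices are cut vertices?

M

Removing M increases the component count from 2 to 3, so M is a cut vertex.
By contrast removing J leaves 2 components; it is not a cut vertex. No other vertex is a cut vertex either.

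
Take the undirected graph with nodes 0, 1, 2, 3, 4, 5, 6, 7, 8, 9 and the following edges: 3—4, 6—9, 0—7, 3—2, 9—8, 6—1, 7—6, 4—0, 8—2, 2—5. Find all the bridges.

1-6, 2-5

The edges on the cycle 3-4-0-7-6-9-8-2-3 are not bridges since each lies on that cycle.
But removing 1—6 disconnects 1 from 6; removing 5—2 disconnects 5 from 2 — these are bridges.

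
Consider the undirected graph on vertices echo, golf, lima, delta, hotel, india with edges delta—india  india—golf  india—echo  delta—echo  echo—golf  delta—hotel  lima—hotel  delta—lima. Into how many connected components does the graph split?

1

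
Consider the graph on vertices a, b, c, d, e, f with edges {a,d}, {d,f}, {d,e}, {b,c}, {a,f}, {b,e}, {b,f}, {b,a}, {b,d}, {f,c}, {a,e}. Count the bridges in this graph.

0

The edges on the cycle b-a-f-b are not bridges since each lies on that cycle.
Every edge lies on some cycle, so there are no bridges.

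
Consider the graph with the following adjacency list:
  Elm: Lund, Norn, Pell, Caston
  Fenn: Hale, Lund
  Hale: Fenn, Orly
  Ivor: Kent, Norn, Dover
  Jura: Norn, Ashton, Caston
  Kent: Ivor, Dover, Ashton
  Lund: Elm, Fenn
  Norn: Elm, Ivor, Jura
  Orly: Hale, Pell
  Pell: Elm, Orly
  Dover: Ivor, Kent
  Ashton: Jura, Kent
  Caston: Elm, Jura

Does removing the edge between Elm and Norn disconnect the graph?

After removing Elm-Norn, the path Elm-Caston-Jura-Norn still connects them, so the edge is not a bridge.

No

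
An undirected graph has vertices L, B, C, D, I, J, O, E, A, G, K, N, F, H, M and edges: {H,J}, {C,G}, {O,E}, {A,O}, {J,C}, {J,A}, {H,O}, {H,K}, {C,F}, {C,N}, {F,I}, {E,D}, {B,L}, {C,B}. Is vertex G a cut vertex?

Deleting G leaves 2 components (was 2), so G is not a cut vertex.

No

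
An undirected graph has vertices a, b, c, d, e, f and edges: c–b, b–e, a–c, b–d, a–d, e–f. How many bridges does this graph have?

2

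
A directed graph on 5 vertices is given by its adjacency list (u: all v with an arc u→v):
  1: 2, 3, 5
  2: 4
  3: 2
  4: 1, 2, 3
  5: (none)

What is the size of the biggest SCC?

{1, 2, 3, 4} are all mutually reachable — one SCC of size 4.
{5} is an SCC by itself.
The largest has 4 vertices.

4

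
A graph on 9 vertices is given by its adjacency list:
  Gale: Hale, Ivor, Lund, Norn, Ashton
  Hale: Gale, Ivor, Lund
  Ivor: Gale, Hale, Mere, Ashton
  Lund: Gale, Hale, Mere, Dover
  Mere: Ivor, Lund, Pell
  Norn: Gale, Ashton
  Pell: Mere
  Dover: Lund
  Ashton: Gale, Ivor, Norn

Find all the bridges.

The edges on the cycle Gale-Lund-Mere-Ivor-Hale-Gale are not bridges since each lies on that cycle.
But removing Mere-Pell disconnects Mere from Pell; removing Dover-Lund disconnects Dover from Lund — these are bridges.

Dover-Lund, Mere-Pell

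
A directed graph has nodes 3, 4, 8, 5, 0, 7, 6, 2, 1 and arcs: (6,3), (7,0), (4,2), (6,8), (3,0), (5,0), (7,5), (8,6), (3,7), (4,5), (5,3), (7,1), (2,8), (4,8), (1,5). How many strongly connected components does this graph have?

5

{1, 3, 5, 7} are all mutually reachable — one SCC of size 4.
{6, 8} are all mutually reachable — one SCC of size 2.
{0} is an SCC by itself.
{2} is an SCC by itself.
{4} is an SCC by itself.
That gives 5 strongly connected components.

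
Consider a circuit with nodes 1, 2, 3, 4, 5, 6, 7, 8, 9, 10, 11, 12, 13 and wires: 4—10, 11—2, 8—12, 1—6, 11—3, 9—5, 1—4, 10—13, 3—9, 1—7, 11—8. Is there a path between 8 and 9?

Yes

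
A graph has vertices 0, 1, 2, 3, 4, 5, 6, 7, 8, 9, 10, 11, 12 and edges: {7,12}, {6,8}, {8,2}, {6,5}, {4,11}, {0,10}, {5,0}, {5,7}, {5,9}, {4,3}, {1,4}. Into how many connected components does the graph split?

2

Starting from 1 we can reach 1, 3, 4, 11. That is one component of size 4.
Starting from 0 we can reach 0, 2, 5, 6, 7, 8, 9, 10, 12. That is one component of size 9.
Total: 2 components.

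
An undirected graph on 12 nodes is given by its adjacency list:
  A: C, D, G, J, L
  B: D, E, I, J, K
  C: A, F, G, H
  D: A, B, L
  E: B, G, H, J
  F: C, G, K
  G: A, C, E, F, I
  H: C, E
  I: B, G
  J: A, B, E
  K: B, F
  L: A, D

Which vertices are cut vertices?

none

Removing J, for instance, still leaves 1 component. No single vertex removal increases the component count — the graph has no articulation points.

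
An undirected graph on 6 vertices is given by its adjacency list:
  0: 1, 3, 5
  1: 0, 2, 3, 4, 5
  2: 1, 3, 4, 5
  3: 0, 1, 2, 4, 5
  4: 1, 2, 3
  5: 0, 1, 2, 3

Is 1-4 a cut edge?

No

After removing 1-4, the path 1-2-4 still connects them, so the edge is not a bridge.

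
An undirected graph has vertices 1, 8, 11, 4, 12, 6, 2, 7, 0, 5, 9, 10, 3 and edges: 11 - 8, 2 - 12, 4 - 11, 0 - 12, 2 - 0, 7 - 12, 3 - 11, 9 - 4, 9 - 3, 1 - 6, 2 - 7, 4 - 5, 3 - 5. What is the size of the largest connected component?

6

10 is isolated — a component by itself.
Starting from 1 we can reach 1, 6. That is one component of size 2.
Starting from 0 we can reach 0, 2, 7, 12. That is one component of size 4.
Starting from 3 we can reach 3, 4, 5, 8, 9, 11. That is one component of size 6.
The largest has 6 vertices.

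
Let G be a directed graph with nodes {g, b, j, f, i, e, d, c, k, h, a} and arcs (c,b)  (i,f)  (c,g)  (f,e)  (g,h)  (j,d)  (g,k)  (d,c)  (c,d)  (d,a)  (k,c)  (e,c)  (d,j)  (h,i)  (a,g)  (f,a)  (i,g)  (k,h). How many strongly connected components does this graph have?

{a, c, d, e, f, g, h, i, j, k} are all mutually reachable — one SCC of size 10.
{b} is an SCC by itself.
That gives 2 strongly connected components.

2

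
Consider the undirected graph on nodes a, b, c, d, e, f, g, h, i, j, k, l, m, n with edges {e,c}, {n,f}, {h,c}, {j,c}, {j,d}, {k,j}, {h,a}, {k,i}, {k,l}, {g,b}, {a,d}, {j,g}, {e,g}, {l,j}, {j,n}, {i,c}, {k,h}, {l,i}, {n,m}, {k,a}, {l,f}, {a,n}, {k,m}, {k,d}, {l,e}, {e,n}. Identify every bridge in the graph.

b-g

The edges on the cycle l-j-g-e-l are not bridges since each lies on that cycle.
But removing g-b disconnects g from b — this is a bridge.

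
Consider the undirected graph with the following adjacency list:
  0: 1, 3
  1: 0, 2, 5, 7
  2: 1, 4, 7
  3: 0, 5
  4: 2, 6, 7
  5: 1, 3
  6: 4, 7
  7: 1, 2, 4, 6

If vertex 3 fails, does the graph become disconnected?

No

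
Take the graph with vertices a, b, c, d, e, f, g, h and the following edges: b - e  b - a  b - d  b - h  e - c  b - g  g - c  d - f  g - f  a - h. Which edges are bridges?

The edges on the cycle b-a-h-b are not bridges since each lies on that cycle.
Every edge lies on some cycle, so there are no bridges.

none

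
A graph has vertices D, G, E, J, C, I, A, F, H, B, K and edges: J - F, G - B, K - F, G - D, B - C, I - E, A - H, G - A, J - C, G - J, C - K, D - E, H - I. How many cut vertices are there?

1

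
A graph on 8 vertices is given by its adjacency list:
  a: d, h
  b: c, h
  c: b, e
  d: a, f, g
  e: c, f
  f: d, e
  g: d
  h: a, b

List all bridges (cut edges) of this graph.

d-g

The edges on the cycle a-h-b-c-e-f-d-a are not bridges since each lies on that cycle.
But removing d-g disconnects d from g — this is a bridge.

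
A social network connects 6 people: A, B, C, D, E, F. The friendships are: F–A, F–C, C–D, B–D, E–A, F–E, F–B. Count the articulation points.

Removing F increases the component count from 1 to 2, so F is a cut vertex.
By contrast removing A leaves 1 component; it is not a cut vertex. No other vertex is a cut vertex either.

1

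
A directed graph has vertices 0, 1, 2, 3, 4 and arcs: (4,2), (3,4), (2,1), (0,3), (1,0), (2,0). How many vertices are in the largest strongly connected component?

5

{0, 1, 2, 3, 4} are all mutually reachable — one SCC of size 5.
The largest has 5 vertices.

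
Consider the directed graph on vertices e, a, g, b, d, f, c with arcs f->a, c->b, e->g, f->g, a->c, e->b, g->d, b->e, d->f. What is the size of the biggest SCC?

7

{a, b, c, d, e, f, g} are all mutually reachable — one SCC of size 7.
The largest has 7 vertices.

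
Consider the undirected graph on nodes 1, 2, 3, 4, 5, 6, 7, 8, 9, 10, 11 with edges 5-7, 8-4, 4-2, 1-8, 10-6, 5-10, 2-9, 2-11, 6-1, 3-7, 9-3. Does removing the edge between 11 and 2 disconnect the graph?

Yes

Removing 11-2 leaves no path between 11 and 2: the component count goes from 1 to 2. So it is a bridge.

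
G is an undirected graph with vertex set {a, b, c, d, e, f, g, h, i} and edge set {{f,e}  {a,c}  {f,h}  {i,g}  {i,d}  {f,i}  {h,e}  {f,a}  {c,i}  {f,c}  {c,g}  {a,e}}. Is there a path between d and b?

The component containing d is {a, c, d, e, f, g, h, i}, and b is not in it.

No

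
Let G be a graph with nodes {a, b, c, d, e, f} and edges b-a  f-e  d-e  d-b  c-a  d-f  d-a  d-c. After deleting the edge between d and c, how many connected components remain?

1

d and c are still connected via d-a-c, so the component count stays at 1.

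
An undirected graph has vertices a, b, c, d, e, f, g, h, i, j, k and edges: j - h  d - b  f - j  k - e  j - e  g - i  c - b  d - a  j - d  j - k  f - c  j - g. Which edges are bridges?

a-d, g-i, g-j, h-j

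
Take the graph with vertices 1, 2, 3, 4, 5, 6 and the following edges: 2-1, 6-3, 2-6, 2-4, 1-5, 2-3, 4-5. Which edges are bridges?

none

The edges on the cycle 2-6-3-2 are not bridges since each lies on that cycle.
Every edge lies on some cycle, so there are no bridges.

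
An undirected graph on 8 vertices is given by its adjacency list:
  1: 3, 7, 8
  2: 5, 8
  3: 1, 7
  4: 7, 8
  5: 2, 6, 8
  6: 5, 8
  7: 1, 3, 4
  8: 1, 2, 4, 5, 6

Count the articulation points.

1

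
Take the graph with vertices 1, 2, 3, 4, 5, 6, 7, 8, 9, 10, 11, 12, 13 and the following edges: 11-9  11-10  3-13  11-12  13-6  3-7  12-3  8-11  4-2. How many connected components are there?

1 is isolated — a component by itself.
5 is isolated — a component by itself.
Starting from 2 we can reach 2, 4. That is one component of size 2.
Starting from 3 we can reach 3, 6, 7, 8, 9, 10, 11, 12, 13. That is one component of size 9.
Total: 4 components.

4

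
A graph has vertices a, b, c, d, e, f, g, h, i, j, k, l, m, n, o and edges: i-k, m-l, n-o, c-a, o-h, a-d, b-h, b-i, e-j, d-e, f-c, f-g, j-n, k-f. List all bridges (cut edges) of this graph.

f-g, l-m

The edges on the cycle b-i-k-f-c-a-d-e-j-n-o-h-b are not bridges since each lies on that cycle.
But removing m-l disconnects m from l; removing f-g disconnects f from g — these are bridges.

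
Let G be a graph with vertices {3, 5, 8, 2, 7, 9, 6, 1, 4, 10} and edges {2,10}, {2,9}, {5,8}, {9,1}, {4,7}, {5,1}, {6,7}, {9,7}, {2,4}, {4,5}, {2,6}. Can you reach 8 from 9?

From 9 we can reach 1, 2, 4, 5, 6, 7, 8, 9, 10, which includes 8.

Yes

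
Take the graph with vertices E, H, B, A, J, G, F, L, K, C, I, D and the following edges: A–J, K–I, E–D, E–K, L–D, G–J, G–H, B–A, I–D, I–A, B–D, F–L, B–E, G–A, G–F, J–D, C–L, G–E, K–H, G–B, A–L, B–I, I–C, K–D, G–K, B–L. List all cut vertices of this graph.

none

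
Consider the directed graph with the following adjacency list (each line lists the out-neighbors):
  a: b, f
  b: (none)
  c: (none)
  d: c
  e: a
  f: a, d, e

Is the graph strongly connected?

No

There is no directed path from b to e, so the graph is not strongly connected.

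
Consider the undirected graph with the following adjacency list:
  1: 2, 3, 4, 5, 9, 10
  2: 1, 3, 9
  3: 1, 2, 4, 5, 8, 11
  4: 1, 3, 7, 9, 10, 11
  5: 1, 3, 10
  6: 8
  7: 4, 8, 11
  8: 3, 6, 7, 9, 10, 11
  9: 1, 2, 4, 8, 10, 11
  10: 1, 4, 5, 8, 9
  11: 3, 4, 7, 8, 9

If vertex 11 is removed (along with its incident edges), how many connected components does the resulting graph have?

With 11 gone, the remaining components are: {1, 2, 3, 4, 5, 6, 7, 8, 9, 10}.
That is 1 component.

1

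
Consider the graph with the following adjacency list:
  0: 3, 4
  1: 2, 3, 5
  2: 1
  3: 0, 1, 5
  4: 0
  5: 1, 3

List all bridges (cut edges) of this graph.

0-3, 0-4, 1-2

The edges on the cycle 1-3-5-1 are not bridges since each lies on that cycle.
But removing 0-4 disconnects 0 from 4; removing 3-0 disconnects 3 from 0; removing 1-2 disconnects 1 from 2 — these are bridges.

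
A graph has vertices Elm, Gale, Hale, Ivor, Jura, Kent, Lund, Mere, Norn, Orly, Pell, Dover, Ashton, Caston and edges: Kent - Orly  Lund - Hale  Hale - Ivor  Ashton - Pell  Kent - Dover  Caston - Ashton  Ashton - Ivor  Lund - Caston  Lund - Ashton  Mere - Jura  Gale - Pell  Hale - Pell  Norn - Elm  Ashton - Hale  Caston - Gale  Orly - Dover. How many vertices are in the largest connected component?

7

Starting from Jura we can reach Jura, Mere. That is one component of size 2.
Starting from Elm we can reach Elm, Norn. That is one component of size 2.
Starting from Kent we can reach Kent, Orly, Dover. That is one component of size 3.
Starting from Gale we can reach Gale, Hale, Ivor, Lund, Pell, Ashton, Caston. That is one component of size 7.
The largest has 7 vertices.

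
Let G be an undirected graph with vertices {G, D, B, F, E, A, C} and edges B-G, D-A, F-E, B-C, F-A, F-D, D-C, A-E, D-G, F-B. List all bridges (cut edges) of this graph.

The edges on the cycle F-B-G-D-F are not bridges since each lies on that cycle.
Every edge lies on some cycle, so there are no bridges.

none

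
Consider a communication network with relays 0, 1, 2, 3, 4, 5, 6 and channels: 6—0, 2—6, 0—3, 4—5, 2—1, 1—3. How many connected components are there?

2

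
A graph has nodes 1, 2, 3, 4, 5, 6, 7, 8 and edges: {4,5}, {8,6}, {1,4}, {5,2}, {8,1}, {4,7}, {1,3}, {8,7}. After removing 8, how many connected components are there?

With 8 gone, the remaining components are: {6}; {1, 2, 3, 4, 5, 7}.
That is 2 components.

2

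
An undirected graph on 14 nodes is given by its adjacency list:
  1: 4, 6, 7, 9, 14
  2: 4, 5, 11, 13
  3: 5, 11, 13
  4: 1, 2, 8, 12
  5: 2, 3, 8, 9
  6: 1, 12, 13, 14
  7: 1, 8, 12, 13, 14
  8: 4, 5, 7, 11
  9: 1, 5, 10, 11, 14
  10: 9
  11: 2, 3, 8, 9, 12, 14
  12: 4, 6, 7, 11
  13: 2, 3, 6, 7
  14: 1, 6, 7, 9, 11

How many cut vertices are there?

1

Removing 9 increases the component count from 1 to 2, so 9 is a cut vertex.
By contrast removing 10 leaves 1 component; it is not a cut vertex. No other vertex is a cut vertex either.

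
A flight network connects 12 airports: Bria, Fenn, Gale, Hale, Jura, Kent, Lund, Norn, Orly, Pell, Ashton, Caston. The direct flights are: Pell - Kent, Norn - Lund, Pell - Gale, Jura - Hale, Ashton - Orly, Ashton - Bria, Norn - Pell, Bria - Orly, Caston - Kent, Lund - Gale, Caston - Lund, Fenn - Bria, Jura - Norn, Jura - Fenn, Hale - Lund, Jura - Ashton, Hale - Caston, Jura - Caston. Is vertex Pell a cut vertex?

Deleting Pell leaves 1 component (was 1) (its neighbors Gale, Kent, Norn remain connected to each other), so Pell is not a cut vertex.

No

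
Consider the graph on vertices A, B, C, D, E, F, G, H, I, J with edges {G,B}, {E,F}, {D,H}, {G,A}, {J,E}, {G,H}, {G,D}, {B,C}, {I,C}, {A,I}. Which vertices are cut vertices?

E, G

Removing E increases the component count from 2 to 3, so E is a cut vertex.
Removing G increases the component count from 2 to 3, so G is a cut vertex.
By contrast removing C leaves 2 components; it is not a cut vertex. No other vertex is a cut vertex either.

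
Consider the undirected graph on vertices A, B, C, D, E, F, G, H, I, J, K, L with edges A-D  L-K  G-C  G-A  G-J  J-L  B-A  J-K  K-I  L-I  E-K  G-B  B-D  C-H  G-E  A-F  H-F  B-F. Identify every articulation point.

Removing G increases the component count from 1 to 2, so G is a cut vertex.
By contrast removing L leaves 1 component; it is not a cut vertex. No other vertex is a cut vertex either.

G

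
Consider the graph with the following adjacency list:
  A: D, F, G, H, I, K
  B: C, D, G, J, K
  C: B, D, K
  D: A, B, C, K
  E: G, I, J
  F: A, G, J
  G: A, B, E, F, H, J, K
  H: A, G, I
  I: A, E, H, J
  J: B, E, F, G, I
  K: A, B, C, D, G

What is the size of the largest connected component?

Starting from A we can reach A, B, C, D, E, F, G, H, I, J, K. That is one component of size 11.
The largest has 11 vertices.

11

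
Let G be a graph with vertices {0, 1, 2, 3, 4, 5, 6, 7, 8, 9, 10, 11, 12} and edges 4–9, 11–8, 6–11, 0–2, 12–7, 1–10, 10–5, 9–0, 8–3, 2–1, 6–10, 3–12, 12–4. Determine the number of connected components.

1

Starting from 0 we can reach 0, 1, 2, 3, 4, 5, 6, 7, 8, 9, 10, 11, 12. That is one component of size 13.
Total: 1 component.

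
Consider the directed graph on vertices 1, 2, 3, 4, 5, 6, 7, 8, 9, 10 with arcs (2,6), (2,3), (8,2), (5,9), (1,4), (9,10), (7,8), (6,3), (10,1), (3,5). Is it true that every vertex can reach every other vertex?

No

There is no directed path from 8 to 7, so the graph is not strongly connected.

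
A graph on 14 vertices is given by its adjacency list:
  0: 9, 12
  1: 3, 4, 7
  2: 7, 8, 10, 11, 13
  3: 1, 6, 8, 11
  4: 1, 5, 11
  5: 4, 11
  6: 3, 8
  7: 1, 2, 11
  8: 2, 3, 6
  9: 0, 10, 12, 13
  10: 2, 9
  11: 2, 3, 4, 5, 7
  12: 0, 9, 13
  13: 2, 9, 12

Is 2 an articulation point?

Deleting 2 raises the number of components from 1 to 2, so 2 is a cut vertex.

Yes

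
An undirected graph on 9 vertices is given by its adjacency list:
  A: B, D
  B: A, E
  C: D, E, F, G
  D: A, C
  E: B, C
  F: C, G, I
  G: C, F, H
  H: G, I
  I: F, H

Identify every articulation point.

C

Removing C increases the component count from 1 to 2, so C is a cut vertex.
By contrast removing G leaves 1 component; it is not a cut vertex. No other vertex is a cut vertex either.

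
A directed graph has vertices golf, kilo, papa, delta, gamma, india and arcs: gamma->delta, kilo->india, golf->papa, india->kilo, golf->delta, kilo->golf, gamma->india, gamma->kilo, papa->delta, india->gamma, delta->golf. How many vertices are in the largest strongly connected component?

{golf, papa, delta} are all mutually reachable — one SCC of size 3.
{kilo, gamma, india} are all mutually reachable — one SCC of size 3.
The largest has 3 vertices.

3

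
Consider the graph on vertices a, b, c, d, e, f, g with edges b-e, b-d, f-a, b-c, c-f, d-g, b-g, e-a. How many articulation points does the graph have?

1

Removing b increases the component count from 1 to 2, so b is a cut vertex.
By contrast removing f leaves 1 component; it is not a cut vertex. No other vertex is a cut vertex either.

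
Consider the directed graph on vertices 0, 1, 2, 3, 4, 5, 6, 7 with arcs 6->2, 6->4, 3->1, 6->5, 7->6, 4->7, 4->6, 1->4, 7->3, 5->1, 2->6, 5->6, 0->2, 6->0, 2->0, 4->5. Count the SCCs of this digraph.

{0, 1, 2, 3, 4, 5, 6, 7} are all mutually reachable — one SCC of size 8.
That gives 1 strongly connected component.

1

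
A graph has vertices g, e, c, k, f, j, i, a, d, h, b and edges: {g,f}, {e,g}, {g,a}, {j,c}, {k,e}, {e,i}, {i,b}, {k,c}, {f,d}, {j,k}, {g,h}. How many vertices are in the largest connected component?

Starting from a we can reach a, b, c, d, e, f, g, h, i, j, k. That is one component of size 11.
The largest has 11 vertices.

11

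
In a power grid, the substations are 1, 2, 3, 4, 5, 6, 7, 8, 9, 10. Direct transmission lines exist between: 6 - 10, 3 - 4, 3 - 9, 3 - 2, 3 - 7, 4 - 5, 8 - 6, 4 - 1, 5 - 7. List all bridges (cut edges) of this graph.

1-4, 10-6, 2-3, 3-9, 6-8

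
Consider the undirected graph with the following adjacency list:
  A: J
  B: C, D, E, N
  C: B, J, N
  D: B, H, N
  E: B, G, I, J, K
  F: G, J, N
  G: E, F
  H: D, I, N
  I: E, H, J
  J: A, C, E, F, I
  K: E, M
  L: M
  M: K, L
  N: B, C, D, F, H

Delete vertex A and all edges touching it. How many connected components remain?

With A gone, the remaining components are: {B, C, D, E, F, G, H, I, J, K, L, M, N}.
That is 1 component.

1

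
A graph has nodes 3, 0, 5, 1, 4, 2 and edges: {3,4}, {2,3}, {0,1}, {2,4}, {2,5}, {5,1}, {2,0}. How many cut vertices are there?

Removing 2 increases the component count from 1 to 2, so 2 is a cut vertex.
By contrast removing 1 leaves 1 component; it is not a cut vertex. No other vertex is a cut vertex either.

1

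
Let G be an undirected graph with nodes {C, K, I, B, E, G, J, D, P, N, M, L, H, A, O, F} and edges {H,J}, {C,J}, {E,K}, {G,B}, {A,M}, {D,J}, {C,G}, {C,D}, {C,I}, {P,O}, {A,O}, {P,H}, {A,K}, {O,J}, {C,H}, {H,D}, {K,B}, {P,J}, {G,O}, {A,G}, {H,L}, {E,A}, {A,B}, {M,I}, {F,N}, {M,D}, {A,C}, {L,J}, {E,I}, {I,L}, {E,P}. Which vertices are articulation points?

none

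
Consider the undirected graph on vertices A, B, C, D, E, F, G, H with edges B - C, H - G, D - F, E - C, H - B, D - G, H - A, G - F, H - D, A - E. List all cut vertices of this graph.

H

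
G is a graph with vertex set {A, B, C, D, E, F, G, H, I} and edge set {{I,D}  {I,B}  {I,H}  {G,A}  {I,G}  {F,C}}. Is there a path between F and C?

Yes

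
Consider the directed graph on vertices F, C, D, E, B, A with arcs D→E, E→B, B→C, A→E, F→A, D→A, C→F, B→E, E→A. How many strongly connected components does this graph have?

{A, B, C, E, F} are all mutually reachable — one SCC of size 5.
{D} is an SCC by itself.
That gives 2 strongly connected components.

2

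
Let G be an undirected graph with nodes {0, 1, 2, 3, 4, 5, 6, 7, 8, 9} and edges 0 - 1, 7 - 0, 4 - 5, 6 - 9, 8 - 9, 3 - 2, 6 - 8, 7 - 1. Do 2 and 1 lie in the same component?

No

The component containing 2 is {2, 3}, and 1 is not in it.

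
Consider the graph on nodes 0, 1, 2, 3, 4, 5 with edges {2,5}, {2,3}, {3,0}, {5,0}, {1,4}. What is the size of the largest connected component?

Starting from 1 we can reach 1, 4. That is one component of size 2.
Starting from 0 we can reach 0, 2, 3, 5. That is one component of size 4.
The largest has 4 vertices.

4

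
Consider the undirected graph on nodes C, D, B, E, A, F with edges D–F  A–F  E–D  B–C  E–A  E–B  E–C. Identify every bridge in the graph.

The edges on the cycle E-B-C-E are not bridges since each lies on that cycle.
Every edge lies on some cycle, so there are no bridges.

none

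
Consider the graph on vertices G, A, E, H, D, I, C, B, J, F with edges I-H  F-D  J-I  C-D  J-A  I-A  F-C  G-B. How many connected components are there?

E is isolated — a component by itself.
Starting from B we can reach B, G. That is one component of size 2.
Starting from C we can reach C, D, F. That is one component of size 3.
Starting from A we can reach A, H, I, J. That is one component of size 4.
Total: 4 components.

4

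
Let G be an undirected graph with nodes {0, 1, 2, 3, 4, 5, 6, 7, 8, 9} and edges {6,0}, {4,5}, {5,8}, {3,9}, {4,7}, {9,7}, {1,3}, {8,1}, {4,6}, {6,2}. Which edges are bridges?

The edges on the cycle 4-5-8-1-3-9-7-4 are not bridges since each lies on that cycle.
But removing 4—6 disconnects 4 from 6; removing 0—6 disconnects 0 from 6; removing 2—6 disconnects 2 from 6 — these are bridges.

0-6, 2-6, 4-6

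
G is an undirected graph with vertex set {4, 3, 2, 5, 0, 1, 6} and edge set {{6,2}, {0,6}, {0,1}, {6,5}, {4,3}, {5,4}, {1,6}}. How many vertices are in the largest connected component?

7

Starting from 0 we can reach 0, 1, 2, 3, 4, 5, 6. That is one component of size 7.
The largest has 7 vertices.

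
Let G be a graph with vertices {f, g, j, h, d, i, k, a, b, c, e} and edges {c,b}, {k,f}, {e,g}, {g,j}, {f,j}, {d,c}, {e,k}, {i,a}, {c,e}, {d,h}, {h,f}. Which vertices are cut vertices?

c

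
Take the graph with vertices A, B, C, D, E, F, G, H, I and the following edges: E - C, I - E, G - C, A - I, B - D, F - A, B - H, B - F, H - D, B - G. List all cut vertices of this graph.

B

Removing B increases the component count from 1 to 2, so B is a cut vertex.
By contrast removing H leaves 1 component; it is not a cut vertex. No other vertex is a cut vertex either.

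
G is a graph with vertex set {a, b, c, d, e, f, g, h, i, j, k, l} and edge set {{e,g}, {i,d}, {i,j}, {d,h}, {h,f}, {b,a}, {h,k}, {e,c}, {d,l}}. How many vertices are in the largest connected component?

Starting from a we can reach a, b. That is one component of size 2.
Starting from c we can reach c, e, g. That is one component of size 3.
Starting from d we can reach d, f, h, i, j, k, l. That is one component of size 7.
The largest has 7 vertices.

7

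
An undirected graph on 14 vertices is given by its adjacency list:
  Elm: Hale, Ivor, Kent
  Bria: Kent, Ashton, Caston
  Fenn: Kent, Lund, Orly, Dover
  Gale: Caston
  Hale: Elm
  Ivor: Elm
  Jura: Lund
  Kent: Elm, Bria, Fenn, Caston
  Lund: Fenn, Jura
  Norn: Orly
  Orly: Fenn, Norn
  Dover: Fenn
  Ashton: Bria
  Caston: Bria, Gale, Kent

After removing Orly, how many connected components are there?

2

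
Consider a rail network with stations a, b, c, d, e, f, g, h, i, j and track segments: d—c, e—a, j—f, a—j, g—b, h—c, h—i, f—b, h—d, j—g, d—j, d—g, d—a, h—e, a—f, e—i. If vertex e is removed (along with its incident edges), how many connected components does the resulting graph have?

1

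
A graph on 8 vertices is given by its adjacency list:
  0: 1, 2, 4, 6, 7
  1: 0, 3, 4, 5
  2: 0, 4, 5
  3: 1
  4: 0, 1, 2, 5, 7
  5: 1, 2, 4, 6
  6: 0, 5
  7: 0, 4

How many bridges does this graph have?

The edges on the cycle 0-1-4-5-2-0 are not bridges since each lies on that cycle.
But removing 1-3 disconnects 1 from 3 — this is a bridge.

1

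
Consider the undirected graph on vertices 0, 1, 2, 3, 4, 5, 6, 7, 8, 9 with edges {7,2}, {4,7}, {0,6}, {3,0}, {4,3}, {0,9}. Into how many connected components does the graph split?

4

1 is isolated — a component by itself.
5 is isolated — a component by itself.
8 is isolated — a component by itself.
Starting from 0 we can reach 0, 2, 3, 4, 6, 7, 9. That is one component of size 7.
Total: 4 components.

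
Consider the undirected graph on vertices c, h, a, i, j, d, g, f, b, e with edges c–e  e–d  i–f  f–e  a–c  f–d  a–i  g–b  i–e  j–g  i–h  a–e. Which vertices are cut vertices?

g, i

Removing g increases the component count from 2 to 3, so g is a cut vertex.
Removing i increases the component count from 2 to 3, so i is a cut vertex.
By contrast removing f leaves 2 components; it is not a cut vertex. No other vertex is a cut vertex either.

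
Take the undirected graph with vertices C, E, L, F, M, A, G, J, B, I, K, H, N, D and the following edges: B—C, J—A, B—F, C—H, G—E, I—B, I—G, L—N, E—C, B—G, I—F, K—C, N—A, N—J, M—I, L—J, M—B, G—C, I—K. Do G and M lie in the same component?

Yes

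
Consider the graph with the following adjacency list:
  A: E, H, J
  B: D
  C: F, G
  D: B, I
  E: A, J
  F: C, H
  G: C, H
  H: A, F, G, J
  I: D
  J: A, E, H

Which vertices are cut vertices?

Removing D increases the component count from 2 to 3, so D is a cut vertex.
Removing H increases the component count from 2 to 3, so H is a cut vertex.
By contrast removing F leaves 2 components; it is not a cut vertex. No other vertex is a cut vertex either.

D, H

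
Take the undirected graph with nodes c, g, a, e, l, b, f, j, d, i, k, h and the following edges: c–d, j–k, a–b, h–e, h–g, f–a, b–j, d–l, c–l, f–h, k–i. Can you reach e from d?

No

The component containing d is {c, d, l}, and e is not in it.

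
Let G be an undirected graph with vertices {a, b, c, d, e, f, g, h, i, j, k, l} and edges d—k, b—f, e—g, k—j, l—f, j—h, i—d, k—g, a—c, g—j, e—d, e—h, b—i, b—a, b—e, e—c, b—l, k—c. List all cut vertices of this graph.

b

Removing b increases the component count from 1 to 2, so b is a cut vertex.
By contrast removing j leaves 1 component; it is not a cut vertex. No other vertex is a cut vertex either.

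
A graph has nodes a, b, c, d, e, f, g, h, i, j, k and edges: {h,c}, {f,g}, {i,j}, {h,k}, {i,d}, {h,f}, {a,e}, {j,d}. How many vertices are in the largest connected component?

5

b is isolated — a component by itself.
Starting from a we can reach a, e. That is one component of size 2.
Starting from d we can reach d, i, j. That is one component of size 3.
Starting from c we can reach c, f, g, h, k. That is one component of size 5.
The largest has 5 vertices.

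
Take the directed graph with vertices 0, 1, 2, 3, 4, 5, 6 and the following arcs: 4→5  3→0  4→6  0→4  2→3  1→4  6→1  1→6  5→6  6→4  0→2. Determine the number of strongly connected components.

2

{1, 4, 5, 6} are all mutually reachable — one SCC of size 4.
{0, 2, 3} are all mutually reachable — one SCC of size 3.
That gives 2 strongly connected components.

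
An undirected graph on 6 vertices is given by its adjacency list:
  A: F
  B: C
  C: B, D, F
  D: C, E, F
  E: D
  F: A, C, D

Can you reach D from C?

Yes

From C we can reach A, B, C, D, E, F, which includes D.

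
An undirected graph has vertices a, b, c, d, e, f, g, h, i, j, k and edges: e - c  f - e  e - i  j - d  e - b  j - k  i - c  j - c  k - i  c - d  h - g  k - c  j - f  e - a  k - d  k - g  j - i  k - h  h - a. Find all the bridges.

b-e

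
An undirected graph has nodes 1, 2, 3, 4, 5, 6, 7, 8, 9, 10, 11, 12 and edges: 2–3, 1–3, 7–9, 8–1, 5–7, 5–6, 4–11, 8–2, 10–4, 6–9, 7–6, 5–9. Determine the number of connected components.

4

12 is isolated — a component by itself.
Starting from 4 we can reach 4, 10, 11. That is one component of size 3.
Starting from 1 we can reach 1, 2, 3, 8. That is one component of size 4.
Starting from 5 we can reach 5, 6, 7, 9. That is one component of size 4.
Total: 4 components.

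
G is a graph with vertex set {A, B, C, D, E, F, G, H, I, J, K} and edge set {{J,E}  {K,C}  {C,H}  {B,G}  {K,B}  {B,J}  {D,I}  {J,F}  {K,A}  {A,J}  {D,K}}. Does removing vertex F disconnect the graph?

Deleting F leaves 1 component (was 1), so F is not a cut vertex.

No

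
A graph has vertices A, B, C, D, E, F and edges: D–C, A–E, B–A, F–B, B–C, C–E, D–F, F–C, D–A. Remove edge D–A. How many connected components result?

1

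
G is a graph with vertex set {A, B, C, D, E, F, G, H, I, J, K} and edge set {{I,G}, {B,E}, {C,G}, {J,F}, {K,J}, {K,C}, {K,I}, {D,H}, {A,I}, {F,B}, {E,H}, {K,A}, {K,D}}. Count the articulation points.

1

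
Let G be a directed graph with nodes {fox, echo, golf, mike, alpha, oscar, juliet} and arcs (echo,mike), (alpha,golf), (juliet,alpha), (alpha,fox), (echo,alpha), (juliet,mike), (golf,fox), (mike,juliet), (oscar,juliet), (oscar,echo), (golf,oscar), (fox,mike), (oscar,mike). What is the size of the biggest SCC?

7

{fox, echo, golf, mike, alpha, oscar, juliet} are all mutually reachable — one SCC of size 7.
The largest has 7 vertices.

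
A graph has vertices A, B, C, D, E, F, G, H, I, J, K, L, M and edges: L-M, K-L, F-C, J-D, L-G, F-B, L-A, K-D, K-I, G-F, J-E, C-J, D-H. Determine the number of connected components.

Starting from A we can reach A, B, C, D, E, F, G, H, I, J, K, L, M. That is one component of size 13.
Total: 1 component.

1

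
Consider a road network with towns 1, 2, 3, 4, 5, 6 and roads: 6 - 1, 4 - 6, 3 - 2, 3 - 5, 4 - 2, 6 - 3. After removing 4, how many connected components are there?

With 4 gone, the remaining components are: {1, 2, 3, 5, 6}.
That is 1 component.

1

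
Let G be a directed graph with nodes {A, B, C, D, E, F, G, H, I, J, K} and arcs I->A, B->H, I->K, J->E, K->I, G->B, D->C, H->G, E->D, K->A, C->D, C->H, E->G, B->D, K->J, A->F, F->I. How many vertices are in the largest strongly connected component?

{B, C, D, G, H} are all mutually reachable — one SCC of size 5.
{A, F, I, K} are all mutually reachable — one SCC of size 4.
{E} is an SCC by itself.
{J} is an SCC by itself.
The largest has 5 vertices.

5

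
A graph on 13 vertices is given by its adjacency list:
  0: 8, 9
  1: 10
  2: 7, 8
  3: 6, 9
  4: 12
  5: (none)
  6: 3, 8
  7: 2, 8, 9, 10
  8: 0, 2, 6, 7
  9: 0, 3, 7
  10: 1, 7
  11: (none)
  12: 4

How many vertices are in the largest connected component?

9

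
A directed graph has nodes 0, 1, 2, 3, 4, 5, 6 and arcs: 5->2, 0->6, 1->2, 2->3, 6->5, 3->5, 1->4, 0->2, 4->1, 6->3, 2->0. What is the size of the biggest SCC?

5

{0, 2, 3, 5, 6} are all mutually reachable — one SCC of size 5.
{1, 4} are all mutually reachable — one SCC of size 2.
The largest has 5 vertices.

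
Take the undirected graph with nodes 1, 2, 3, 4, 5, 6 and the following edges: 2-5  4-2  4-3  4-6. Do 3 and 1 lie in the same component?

The component containing 3 is {2, 3, 4, 5, 6}, and 1 is not in it.

No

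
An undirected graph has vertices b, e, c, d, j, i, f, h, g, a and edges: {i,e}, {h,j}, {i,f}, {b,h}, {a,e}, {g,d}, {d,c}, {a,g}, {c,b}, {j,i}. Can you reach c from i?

Yes

From i we can reach a, b, c, d, e, f, g, h, i, j, which includes c.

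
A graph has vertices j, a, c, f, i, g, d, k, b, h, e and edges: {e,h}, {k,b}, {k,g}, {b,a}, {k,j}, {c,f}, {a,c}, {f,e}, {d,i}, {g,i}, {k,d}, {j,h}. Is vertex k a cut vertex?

Deleting k raises the number of components from 1 to 2, so k is a cut vertex.

Yes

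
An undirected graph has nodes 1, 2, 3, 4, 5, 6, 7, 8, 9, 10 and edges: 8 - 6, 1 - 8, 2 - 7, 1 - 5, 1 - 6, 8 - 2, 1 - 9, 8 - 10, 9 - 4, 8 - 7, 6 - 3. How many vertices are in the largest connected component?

Starting from 1 we can reach 1, 2, 3, 4, 5, 6, 7, 8, 9, 10. That is one component of size 10.
The largest has 10 vertices.

10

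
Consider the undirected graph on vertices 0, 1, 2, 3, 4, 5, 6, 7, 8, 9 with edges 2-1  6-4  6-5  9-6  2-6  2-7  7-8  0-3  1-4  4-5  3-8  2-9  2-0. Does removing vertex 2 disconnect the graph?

Deleting 2 raises the number of components from 1 to 2, so 2 is a cut vertex.

Yes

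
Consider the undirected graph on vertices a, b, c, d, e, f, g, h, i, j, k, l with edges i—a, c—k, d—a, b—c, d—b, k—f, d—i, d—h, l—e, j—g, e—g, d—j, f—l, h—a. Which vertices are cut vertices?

d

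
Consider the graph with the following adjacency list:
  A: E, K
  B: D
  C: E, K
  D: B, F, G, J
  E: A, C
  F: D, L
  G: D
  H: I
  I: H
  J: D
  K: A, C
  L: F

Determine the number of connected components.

Starting from H we can reach H, I. That is one component of size 2.
Starting from A we can reach A, C, E, K. That is one component of size 4.
Starting from B we can reach B, D, F, G, J, L. That is one component of size 6.
Total: 3 components.

3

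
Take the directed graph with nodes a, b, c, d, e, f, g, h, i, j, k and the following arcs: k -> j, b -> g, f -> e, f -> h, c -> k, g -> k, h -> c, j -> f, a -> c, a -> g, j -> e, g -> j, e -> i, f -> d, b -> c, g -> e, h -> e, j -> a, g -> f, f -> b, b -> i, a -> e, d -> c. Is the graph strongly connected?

No

There is no directed path from i to e, so the graph is not strongly connected.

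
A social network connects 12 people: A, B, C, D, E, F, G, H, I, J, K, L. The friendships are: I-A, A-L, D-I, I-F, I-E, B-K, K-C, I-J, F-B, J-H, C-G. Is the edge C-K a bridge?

Removing C-K leaves no path between C and K: the component count goes from 1 to 2. So it is a bridge.

Yes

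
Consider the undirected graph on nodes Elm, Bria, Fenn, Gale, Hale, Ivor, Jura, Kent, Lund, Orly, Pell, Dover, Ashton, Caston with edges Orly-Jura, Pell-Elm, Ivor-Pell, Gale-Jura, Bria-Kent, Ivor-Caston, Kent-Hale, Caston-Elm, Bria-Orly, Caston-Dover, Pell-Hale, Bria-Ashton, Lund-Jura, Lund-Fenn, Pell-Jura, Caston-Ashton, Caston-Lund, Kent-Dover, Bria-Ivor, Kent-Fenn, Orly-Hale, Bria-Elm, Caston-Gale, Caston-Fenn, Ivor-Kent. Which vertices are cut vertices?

none

Removing Hale, for instance, still leaves 1 component. No single vertex removal increases the component count — the graph has no articulation points.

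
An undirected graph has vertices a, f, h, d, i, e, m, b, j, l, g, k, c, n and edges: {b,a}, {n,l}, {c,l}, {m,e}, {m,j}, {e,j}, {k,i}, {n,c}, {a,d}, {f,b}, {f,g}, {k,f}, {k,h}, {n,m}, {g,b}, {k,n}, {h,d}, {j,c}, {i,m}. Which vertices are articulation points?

k

Removing k increases the component count from 1 to 2, so k is a cut vertex.
By contrast removing d leaves 1 component; it is not a cut vertex. No other vertex is a cut vertex either.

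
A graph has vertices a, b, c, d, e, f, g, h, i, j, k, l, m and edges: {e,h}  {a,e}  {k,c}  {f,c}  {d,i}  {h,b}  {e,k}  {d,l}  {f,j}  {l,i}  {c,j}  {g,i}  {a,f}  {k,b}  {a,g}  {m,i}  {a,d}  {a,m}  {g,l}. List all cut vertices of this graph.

a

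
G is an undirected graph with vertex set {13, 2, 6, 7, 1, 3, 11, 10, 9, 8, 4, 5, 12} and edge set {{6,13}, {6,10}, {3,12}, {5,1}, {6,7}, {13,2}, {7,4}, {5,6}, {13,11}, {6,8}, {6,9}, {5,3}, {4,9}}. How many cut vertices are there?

Removing 3 increases the component count from 1 to 2, so 3 is a cut vertex.
Removing 5 increases the component count from 1 to 3, so 5 is a cut vertex.
Removing 6 increases the component count from 1 to 5, so 6 is a cut vertex.
Likewise 13 is a cut vertex.
By contrast removing 9 leaves 1 component; it is not a cut vertex. No other vertex is a cut vertex either.

4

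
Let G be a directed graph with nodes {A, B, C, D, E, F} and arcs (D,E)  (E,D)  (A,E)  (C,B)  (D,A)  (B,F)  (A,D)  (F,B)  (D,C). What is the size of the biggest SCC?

3

{A, D, E} are all mutually reachable — one SCC of size 3.
{B, F} are all mutually reachable — one SCC of size 2.
{C} is an SCC by itself.
The largest has 3 vertices.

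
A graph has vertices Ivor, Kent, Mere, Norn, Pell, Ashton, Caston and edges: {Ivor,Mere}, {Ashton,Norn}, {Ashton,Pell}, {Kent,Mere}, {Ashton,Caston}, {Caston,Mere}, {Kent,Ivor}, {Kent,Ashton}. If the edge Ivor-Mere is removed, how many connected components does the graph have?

1

Ivor and Mere are still connected via Ivor-Kent-Mere, so the component count stays at 1.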